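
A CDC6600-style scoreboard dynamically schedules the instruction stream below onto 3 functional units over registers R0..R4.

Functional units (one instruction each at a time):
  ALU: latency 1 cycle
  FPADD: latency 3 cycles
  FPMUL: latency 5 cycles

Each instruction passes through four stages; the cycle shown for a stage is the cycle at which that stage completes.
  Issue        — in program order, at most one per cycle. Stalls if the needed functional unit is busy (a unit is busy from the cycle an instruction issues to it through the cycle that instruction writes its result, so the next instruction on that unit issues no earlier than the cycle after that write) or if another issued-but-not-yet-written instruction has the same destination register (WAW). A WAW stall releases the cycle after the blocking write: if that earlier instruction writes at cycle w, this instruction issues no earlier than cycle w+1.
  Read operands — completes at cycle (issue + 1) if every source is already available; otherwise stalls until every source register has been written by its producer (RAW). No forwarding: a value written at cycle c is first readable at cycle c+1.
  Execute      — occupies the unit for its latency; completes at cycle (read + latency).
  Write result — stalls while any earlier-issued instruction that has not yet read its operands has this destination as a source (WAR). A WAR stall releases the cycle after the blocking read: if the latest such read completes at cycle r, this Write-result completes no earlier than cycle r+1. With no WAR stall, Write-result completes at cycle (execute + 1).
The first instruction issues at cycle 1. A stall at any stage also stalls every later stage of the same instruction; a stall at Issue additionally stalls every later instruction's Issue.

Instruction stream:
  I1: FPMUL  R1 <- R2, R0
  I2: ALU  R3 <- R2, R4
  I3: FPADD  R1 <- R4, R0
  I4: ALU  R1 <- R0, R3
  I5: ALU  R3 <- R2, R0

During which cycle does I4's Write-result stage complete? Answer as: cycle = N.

cycle = 18

[I1] 1/2/7/8
[I2] 2/3/4/5
[I3] 9/10/13/14  (WAW R1: wait I1 write@8)
[I4] 15/16/17/18  (WAW R1: wait I3 write@14)
[I5] 19/20/21/22  (struct: ALU busy until I4 writes@18)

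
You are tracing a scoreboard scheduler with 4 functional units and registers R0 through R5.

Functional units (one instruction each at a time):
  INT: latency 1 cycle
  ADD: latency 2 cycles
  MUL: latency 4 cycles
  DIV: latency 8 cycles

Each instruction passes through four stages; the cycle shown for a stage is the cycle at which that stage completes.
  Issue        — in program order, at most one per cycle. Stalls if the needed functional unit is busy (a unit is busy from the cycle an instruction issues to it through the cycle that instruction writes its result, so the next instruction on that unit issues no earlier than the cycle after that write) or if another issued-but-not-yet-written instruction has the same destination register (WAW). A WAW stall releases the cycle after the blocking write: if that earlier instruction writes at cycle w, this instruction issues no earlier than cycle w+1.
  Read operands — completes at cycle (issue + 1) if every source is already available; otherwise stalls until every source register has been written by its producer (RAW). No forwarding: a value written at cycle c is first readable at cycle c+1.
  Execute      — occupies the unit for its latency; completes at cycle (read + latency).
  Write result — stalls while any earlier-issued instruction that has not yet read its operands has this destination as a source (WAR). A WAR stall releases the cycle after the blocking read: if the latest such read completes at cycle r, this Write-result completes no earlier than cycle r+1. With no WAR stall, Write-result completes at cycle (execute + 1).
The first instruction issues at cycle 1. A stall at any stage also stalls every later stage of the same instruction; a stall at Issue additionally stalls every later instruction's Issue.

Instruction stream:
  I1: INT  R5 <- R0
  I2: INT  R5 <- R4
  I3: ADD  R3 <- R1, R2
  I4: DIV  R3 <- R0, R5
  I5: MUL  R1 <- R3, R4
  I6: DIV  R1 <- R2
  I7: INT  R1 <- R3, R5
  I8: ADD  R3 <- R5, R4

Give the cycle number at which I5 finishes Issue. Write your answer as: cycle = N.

[1] I1 dispatched to INT
[2] I1 operands ready
[3] I1 complete
[4] R5←I1
[5] I2 dispatched to INT
[6] I2 operands ready · I3 dispatched to ADD
[7] I2 complete · I3 operands ready
[8] R5←I2
[9] I3 complete
[10] R3←I3
[11] I4 dispatched to DIV
[12] I4 operands ready · I5 dispatched to MUL
[20] I4 complete
[21] R3←I4
[22] I5 operands ready
[26] I5 complete
[27] R1←I5
[28] I6 dispatched to DIV
[29] I6 operands ready
[37] I6 complete
[38] R1←I6
[39] I7 dispatched to INT
[40] I7 operands ready · I8 dispatched to ADD
[41] I7 complete · I8 operands ready
[42] R1←I7
[43] I8 complete
[44] R3←I8

cycle = 12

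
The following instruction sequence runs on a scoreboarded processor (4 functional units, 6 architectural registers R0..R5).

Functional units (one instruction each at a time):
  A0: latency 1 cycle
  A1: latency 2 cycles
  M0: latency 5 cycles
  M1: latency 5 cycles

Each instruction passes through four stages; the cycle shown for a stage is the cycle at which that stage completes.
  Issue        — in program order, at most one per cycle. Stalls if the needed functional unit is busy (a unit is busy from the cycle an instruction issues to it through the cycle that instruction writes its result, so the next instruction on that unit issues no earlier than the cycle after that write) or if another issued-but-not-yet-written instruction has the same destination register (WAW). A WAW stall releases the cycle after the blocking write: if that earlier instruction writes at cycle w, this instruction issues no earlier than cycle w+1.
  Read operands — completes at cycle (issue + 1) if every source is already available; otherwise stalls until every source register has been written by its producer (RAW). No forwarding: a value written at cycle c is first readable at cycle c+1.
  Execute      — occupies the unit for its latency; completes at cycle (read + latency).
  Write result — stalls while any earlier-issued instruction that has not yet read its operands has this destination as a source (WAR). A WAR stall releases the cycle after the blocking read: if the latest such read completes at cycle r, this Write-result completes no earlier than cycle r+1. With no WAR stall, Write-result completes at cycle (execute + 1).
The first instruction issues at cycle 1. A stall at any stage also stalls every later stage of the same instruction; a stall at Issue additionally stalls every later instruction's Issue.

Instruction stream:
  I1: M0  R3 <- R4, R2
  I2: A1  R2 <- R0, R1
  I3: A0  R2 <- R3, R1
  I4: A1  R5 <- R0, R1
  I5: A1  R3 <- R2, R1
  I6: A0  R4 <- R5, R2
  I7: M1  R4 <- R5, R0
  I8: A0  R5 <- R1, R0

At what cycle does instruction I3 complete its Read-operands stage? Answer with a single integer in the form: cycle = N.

cycle = 9

I1 -> (1, 2, 7, 8)
I2 -> (2, 3, 5, 6)
I3 -> (7, 9, 10, 11)  // WAW R2: wait I2 write@6, RAW R3: wait I1 write@8
I4 -> (8, 9, 11, 12)
I5 -> (13, 14, 16, 17)  // struct: A1 busy until I4 writes@12
I6 -> (14, 15, 16, 17)
I7 -> (18, 19, 24, 25)  // WAW R4: wait I6 write@17
I8 -> (19, 20, 21, 22)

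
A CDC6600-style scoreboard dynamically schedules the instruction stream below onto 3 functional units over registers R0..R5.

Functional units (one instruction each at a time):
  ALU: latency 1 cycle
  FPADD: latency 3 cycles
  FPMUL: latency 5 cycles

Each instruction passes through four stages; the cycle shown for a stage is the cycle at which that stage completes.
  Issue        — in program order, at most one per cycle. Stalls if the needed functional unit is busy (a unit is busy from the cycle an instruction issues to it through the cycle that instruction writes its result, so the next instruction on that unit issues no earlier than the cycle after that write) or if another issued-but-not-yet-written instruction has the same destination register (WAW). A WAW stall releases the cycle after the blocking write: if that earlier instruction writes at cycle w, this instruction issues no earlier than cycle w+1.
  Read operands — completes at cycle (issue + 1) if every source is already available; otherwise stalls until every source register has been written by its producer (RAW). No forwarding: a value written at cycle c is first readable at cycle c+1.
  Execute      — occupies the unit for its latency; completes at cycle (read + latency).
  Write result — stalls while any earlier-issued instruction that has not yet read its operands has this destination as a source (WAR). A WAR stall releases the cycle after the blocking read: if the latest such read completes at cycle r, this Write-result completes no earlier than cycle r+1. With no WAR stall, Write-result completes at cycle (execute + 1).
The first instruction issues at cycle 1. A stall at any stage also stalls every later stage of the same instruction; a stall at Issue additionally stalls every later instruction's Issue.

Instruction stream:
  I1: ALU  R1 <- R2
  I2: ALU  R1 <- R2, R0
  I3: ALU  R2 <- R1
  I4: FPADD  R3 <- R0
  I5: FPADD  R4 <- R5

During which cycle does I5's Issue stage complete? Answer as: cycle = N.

[1] I1 dispatched to ALU
[2] I1 operands ready
[3] I1 complete
[4] R1←I1
[5] I2 dispatched to ALU
[6] I2 operands ready
[7] I2 complete
[8] R1←I2
[9] I3 dispatched to ALU
[10] I3 operands ready; I4 dispatched to FPADD
[11] I3 complete; I4 operands ready
[12] R2←I3
[14] I4 complete
[15] R3←I4
[16] I5 dispatched to FPADD
[17] I5 operands ready
[20] I5 complete
[21] R4←I5

cycle = 16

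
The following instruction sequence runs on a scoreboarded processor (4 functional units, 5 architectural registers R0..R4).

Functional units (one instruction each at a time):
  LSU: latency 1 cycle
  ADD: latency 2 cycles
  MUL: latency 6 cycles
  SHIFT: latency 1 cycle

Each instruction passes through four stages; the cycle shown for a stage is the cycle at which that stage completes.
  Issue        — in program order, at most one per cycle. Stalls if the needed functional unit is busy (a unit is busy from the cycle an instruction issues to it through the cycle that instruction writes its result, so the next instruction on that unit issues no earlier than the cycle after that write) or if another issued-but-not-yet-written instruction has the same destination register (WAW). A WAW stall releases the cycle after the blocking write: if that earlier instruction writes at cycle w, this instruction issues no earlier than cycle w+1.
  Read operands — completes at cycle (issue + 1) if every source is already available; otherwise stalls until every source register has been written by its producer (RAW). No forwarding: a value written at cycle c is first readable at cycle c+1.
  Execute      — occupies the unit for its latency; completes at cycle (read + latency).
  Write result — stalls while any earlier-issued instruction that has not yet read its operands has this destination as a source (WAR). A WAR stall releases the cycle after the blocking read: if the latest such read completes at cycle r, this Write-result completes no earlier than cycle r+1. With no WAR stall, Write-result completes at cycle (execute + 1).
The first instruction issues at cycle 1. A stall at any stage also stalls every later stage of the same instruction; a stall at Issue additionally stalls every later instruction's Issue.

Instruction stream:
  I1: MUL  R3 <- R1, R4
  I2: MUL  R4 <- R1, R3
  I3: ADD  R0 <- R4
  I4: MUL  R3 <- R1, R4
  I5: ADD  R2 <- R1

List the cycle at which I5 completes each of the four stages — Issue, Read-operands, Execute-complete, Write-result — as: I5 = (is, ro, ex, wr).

c1: I1 issues→MUL
c2: I1 reads
c8: I1 exec-done
c9: I1 writes R3
c10: I2 issues→MUL
c11: I2 reads, I3 issues→ADD
c17: I2 exec-done
c18: I2 writes R4
c19: I3 reads, I4 issues→MUL
c20: I4 reads
c21: I3 exec-done
c22: I3 writes R0
c23: I5 issues→ADD
c24: I5 reads
c26: I4 exec-done, I5 exec-done
c27: I4 writes R3, I5 writes R2

I5 = (23, 24, 26, 27)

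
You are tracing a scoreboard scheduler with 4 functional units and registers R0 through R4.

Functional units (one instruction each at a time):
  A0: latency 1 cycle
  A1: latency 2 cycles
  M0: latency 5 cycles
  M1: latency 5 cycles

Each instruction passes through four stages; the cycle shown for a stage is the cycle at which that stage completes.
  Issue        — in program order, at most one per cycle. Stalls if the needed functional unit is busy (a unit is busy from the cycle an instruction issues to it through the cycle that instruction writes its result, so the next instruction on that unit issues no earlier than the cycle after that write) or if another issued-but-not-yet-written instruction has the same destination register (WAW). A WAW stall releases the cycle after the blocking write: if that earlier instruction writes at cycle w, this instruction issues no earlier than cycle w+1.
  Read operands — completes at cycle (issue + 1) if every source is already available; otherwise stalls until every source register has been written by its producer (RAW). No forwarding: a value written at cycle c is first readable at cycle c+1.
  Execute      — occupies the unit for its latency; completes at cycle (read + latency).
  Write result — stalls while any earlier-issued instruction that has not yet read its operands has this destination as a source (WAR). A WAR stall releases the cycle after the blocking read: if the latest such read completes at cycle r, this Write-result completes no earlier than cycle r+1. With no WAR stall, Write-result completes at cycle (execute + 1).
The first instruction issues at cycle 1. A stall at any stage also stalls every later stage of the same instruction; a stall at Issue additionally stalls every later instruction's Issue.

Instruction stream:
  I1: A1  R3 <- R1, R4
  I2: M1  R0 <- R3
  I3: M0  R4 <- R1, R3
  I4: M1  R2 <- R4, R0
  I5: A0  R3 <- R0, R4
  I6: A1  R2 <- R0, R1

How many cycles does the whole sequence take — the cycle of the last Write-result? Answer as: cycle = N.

cycle = 25

I1 -> (1, 2, 4, 5)
I2 -> (2, 6, 11, 12)  // RAW R3: wait I1 write@5
I3 -> (3, 6, 11, 12)  // RAW R3: wait I1 write@5
I4 -> (13, 14, 19, 20)  // struct: M1 busy until I2 writes@12
I5 -> (14, 15, 16, 17)
I6 -> (21, 22, 24, 25)  // WAW R2: wait I4 write@20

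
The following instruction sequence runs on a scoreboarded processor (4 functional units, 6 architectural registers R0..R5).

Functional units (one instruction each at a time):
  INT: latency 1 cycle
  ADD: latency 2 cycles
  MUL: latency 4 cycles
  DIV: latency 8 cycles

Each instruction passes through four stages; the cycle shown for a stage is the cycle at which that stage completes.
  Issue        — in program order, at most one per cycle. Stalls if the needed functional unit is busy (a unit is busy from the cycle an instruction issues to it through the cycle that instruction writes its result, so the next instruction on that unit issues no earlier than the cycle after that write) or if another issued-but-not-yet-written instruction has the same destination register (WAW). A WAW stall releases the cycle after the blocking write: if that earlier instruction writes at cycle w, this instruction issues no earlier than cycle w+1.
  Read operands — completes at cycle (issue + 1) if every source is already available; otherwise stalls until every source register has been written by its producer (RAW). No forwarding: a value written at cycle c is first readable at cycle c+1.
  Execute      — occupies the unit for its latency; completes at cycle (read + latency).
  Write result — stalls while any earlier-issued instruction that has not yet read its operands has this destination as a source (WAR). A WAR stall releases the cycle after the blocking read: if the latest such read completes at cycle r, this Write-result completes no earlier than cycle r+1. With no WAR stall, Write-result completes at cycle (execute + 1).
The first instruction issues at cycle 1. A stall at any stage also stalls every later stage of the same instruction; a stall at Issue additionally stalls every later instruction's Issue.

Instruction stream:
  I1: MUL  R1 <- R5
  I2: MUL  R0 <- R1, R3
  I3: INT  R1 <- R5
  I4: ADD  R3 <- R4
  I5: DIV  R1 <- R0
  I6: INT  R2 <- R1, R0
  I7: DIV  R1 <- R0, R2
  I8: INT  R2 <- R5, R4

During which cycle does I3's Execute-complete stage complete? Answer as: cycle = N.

t=1  I1→MUL
t=2  I1 RO
t=6  I1 EX
t=7  I1 WR R1
t=8  I2→MUL
t=9  I2 RO, I3→INT
t=10  I3 RO, I4→ADD
t=11  I3 EX, I4 RO
t=12  I3 WR R1
t=13  I2 EX, I4 EX, I5→DIV
t=14  I2 WR R0, I4 WR R3, I6→INT
t=15  I5 RO
t=23  I5 EX
t=24  I5 WR R1
t=25  I6 RO, I7→DIV
t=26  I6 EX
t=27  I6 WR R2
t=28  I7 RO, I8→INT
t=29  I8 RO
t=30  I8 EX
t=31  I8 WR R2
t=36  I7 EX
t=37  I7 WR R1

cycle = 11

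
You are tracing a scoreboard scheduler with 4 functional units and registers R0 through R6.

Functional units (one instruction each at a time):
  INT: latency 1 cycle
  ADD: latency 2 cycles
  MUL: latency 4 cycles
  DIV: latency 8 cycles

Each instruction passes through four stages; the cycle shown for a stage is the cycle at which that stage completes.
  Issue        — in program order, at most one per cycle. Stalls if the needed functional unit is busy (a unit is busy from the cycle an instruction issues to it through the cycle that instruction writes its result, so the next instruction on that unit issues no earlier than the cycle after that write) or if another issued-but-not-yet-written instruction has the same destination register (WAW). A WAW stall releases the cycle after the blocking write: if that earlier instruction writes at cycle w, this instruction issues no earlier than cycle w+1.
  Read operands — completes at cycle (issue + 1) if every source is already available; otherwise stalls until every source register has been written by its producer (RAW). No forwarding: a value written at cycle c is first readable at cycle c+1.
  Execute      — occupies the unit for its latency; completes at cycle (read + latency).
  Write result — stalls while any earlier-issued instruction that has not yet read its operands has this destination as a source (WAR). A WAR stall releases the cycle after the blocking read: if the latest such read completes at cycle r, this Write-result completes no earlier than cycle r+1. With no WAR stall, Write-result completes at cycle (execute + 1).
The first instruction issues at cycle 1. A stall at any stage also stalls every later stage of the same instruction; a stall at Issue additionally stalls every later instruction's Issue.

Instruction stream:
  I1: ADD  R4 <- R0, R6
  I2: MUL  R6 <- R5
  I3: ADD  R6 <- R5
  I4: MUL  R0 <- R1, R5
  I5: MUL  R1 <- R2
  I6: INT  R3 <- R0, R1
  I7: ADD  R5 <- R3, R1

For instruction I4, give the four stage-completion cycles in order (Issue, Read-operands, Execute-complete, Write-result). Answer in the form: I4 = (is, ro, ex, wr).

[I1] 1/2/4/5
[I2] 2/3/7/8
[I3] 9/10/12/13  (WAW R6: wait I2 write@8)
[I4] 10/11/15/16
[I5] 17/18/22/23  (struct: MUL busy until I4 writes@16)
[I6] 18/24/25/26  (RAW R1: wait I5 write@23)
[I7] 19/27/29/30  (RAW R3: wait I6 write@26)

I4 = (10, 11, 15, 16)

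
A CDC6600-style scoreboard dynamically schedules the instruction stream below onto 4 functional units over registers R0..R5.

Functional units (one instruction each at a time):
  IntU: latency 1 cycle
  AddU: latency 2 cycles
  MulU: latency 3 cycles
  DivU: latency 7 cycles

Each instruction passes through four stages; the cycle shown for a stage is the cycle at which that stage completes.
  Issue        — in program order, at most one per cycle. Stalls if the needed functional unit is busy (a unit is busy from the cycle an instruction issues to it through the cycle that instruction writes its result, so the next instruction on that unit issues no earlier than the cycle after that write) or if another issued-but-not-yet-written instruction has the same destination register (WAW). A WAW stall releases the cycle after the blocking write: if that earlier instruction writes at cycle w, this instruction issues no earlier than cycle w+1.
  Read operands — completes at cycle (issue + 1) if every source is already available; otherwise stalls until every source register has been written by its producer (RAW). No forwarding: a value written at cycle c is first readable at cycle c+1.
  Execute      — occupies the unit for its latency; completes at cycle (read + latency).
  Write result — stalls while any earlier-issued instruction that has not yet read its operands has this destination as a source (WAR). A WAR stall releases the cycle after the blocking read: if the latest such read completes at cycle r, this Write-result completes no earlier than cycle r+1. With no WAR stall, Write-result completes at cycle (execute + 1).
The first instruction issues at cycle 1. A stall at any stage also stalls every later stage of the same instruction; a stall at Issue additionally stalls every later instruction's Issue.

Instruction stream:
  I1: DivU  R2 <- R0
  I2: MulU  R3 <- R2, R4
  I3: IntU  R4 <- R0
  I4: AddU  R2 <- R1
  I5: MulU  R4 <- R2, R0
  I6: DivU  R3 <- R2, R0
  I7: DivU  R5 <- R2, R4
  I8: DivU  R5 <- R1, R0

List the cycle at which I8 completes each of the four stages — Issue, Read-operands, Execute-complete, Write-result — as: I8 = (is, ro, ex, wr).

I8 = (37, 38, 45, 46)

I1  is:1  ro:2  ex:9  wr:10
I2  is:2  ro:11  ex:14  wr:15  — RAW R2: wait I1 write@10
I3  is:3  ro:4  ex:5  wr:12  — WAR R4: wait I2 read@11
I4  is:11  ro:12  ex:14  wr:15  — WAW R2: wait I1 write@10
I5  is:16  ro:17  ex:20  wr:21  — struct: MulU busy until I2 writes@15
I6  is:17  ro:18  ex:25  wr:26
I7  is:27  ro:28  ex:35  wr:36  — struct: DivU busy until I6 writes@26
I8  is:37  ro:38  ex:45  wr:46  — struct: DivU busy until I7 writes@36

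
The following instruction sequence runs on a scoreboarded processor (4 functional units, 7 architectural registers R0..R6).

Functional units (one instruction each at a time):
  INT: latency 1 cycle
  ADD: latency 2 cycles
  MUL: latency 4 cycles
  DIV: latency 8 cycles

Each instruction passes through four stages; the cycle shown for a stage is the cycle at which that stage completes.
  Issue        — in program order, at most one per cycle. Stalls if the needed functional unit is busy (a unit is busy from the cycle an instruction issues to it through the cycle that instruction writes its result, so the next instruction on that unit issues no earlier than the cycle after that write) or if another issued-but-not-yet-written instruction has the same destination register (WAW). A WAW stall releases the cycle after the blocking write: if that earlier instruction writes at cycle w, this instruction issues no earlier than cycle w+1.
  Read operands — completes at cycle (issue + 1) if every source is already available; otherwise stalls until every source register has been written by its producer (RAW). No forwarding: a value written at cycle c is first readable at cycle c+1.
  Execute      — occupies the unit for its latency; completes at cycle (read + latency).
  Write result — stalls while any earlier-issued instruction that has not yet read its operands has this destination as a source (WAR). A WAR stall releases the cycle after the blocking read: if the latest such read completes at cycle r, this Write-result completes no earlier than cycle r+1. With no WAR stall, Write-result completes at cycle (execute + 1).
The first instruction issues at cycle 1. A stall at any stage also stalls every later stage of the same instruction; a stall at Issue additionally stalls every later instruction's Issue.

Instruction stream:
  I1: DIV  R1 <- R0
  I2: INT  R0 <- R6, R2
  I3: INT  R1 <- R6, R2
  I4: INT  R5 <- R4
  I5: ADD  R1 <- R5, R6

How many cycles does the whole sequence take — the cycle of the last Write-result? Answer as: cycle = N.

[1] issue I1 (DIV)
[2] I1 read-ops; issue I2 (INT)
[3] I2 read-ops
[4] I2 finished on INT
[5] I2→R0
[10] I1 finished on DIV
[11] I1→R1
[12] issue I3 (INT)
[13] I3 read-ops
[14] I3 finished on INT
[15] I3→R1
[16] issue I4 (INT)
[17] I4 read-ops; issue I5 (ADD)
[18] I4 finished on INT
[19] I4→R5
[20] I5 read-ops
[22] I5 finished on ADD
[23] I5→R1

cycle = 23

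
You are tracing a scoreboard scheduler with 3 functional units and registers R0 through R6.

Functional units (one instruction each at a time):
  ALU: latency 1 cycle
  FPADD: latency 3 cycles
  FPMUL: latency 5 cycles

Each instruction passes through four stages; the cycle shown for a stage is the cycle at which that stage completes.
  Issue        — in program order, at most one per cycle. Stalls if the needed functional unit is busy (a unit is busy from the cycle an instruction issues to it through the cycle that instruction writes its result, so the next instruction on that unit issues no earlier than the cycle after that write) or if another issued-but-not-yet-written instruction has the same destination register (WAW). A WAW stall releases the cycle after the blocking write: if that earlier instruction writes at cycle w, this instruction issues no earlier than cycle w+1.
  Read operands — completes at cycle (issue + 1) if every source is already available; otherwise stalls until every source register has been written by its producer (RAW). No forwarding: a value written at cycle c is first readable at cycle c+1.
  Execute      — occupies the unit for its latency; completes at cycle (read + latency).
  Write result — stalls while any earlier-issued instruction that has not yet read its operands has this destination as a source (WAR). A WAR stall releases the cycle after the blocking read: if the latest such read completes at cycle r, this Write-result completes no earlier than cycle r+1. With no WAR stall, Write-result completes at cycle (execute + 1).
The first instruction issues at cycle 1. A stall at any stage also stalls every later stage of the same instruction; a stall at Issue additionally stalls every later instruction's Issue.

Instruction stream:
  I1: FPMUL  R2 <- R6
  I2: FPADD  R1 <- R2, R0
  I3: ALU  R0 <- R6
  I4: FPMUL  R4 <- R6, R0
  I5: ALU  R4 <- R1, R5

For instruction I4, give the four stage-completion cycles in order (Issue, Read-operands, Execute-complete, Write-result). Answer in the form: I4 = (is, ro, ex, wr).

c1: I1 issues→FPMUL
c2: I1 reads | I2 issues→FPADD
c3: I3 issues→ALU
c4: I3 reads
c5: I3 exec-done
c7: I1 exec-done
c8: I1 writes R2
c9: I2 reads | I4 issues→FPMUL
c10: I3 writes R0
c11: I4 reads
c12: I2 exec-done
c13: I2 writes R1
c16: I4 exec-done
c17: I4 writes R4
c18: I5 issues→ALU
c19: I5 reads
c20: I5 exec-done
c21: I5 writes R4

I4 = (9, 11, 16, 17)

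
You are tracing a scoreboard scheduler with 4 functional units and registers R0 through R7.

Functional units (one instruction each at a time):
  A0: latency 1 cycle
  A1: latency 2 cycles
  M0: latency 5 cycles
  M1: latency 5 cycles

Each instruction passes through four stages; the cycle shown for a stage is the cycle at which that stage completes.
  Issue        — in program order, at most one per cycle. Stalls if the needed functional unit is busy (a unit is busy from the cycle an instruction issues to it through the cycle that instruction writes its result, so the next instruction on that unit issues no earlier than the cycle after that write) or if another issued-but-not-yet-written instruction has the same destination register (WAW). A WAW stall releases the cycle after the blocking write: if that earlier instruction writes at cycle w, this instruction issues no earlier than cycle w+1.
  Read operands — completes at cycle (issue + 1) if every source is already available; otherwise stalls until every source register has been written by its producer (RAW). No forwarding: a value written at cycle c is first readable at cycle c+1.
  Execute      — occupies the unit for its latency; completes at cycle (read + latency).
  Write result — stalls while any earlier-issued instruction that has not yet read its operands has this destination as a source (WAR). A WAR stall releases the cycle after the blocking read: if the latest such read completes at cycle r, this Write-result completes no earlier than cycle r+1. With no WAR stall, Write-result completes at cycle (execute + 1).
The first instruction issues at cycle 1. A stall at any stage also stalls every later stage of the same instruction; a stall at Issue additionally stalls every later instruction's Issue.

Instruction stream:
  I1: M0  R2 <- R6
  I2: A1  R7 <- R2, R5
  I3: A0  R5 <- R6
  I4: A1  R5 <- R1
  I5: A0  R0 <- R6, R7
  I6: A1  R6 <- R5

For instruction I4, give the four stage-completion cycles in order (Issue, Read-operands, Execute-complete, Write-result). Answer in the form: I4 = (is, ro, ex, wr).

[I1] 1/2/7/8
[I2] 2/9/11/12  (RAW R2: wait I1 write@8)
[I3] 3/4/5/10  (WAR R5: wait I2 read@9)
[I4] 13/14/16/17  (struct: A1 busy until I2 writes@12)
[I5] 14/15/16/17
[I6] 18/19/21/22  (struct: A1 busy until I4 writes@17)

I4 = (13, 14, 16, 17)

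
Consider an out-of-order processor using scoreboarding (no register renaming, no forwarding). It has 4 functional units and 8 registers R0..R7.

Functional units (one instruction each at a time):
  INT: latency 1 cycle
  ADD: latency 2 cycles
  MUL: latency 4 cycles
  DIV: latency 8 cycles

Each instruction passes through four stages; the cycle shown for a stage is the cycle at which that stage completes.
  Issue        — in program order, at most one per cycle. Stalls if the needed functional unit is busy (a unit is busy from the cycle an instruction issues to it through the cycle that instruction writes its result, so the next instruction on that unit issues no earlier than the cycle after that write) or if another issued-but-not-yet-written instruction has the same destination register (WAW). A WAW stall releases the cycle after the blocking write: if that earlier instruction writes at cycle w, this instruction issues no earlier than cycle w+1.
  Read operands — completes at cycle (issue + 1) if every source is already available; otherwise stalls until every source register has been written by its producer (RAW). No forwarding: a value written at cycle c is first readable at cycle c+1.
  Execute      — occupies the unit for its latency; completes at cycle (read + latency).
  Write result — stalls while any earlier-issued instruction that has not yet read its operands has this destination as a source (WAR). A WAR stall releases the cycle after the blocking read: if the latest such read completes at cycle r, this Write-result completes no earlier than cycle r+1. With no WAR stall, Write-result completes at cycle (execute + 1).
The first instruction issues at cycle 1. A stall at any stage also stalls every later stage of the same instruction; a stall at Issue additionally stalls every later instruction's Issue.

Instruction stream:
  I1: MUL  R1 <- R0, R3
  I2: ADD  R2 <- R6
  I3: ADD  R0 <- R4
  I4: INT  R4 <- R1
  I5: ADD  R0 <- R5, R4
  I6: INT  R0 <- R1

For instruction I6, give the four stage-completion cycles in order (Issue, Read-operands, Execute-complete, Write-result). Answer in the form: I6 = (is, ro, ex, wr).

I1: IS=1 RO=2 EX=6 WR=7
I2: IS=2 RO=3 EX=5 WR=6
I3: IS=7 RO=8 EX=10 WR=11  [struct: ADD busy until I2 writes@6]
I4: IS=8 RO=9 EX=10 WR=11
I5: IS=12 RO=13 EX=15 WR=16  [struct: ADD busy until I3 writes@11]
I6: IS=17 RO=18 EX=19 WR=20  [WAW R0: wait I5 write@16]

I6 = (17, 18, 19, 20)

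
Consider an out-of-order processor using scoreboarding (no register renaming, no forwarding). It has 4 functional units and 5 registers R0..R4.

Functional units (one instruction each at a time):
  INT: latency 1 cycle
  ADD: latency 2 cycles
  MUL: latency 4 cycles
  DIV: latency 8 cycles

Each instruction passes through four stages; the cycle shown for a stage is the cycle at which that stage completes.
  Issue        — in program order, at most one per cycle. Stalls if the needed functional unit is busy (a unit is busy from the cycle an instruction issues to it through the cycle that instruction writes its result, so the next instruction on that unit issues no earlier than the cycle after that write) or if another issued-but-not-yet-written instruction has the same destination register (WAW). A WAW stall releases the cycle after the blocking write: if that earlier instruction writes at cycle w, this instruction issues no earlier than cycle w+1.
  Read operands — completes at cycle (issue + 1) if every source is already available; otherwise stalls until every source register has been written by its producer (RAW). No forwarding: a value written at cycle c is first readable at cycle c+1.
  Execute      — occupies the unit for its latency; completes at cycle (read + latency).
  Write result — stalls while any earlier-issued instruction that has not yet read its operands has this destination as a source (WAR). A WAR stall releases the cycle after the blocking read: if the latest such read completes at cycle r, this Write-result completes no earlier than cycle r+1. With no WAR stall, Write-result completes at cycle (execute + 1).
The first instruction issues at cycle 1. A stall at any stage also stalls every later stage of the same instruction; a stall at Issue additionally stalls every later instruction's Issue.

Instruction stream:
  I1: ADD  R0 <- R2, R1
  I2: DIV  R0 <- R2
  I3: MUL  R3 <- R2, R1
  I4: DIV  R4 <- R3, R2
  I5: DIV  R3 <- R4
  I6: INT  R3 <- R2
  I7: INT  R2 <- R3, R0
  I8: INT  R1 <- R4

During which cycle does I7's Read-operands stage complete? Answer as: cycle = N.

cycle = 44

I1 -> (1, 2, 4, 5)
I2 -> (6, 7, 15, 16)  // WAW R0: wait I1 write@5
I3 -> (7, 8, 12, 13)
I4 -> (17, 18, 26, 27)  // struct: DIV busy until I2 writes@16
I5 -> (28, 29, 37, 38)  // struct: DIV busy until I4 writes@27
I6 -> (39, 40, 41, 42)  // WAW R3: wait I5 write@38
I7 -> (43, 44, 45, 46)  // struct: INT busy until I6 writes@42
I8 -> (47, 48, 49, 50)  // struct: INT busy until I7 writes@46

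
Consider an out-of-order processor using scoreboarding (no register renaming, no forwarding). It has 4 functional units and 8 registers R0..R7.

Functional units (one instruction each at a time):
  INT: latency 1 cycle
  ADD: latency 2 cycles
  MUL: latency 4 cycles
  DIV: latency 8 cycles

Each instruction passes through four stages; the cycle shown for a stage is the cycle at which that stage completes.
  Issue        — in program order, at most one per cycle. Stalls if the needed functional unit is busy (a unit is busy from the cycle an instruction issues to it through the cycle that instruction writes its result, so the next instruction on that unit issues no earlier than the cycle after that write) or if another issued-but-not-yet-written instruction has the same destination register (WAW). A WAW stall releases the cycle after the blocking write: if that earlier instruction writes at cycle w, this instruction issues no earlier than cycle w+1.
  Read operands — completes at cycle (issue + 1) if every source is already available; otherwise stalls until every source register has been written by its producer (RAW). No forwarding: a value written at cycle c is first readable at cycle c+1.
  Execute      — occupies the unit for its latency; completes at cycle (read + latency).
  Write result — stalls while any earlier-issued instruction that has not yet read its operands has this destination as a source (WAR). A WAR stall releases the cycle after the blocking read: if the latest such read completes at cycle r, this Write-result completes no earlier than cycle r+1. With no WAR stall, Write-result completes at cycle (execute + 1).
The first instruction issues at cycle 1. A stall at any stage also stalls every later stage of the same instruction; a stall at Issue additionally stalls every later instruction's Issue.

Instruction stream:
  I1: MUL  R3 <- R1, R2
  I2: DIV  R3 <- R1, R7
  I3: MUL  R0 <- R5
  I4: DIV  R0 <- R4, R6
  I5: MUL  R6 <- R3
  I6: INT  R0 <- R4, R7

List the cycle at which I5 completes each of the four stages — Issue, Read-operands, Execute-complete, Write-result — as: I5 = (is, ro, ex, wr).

[1] I1 dispatched to MUL
[2] I1 operands ready
[6] I1 complete
[7] R3←I1
[8] I2 dispatched to DIV
[9] I2 operands ready, I3 dispatched to MUL
[10] I3 operands ready
[14] I3 complete
[15] R0←I3
[17] I2 complete
[18] R3←I2
[19] I4 dispatched to DIV
[20] I4 operands ready, I5 dispatched to MUL
[21] I5 operands ready
[25] I5 complete
[26] R6←I5
[28] I4 complete
[29] R0←I4
[30] I6 dispatched to INT
[31] I6 operands ready
[32] I6 complete
[33] R0←I6

I5 = (20, 21, 25, 26)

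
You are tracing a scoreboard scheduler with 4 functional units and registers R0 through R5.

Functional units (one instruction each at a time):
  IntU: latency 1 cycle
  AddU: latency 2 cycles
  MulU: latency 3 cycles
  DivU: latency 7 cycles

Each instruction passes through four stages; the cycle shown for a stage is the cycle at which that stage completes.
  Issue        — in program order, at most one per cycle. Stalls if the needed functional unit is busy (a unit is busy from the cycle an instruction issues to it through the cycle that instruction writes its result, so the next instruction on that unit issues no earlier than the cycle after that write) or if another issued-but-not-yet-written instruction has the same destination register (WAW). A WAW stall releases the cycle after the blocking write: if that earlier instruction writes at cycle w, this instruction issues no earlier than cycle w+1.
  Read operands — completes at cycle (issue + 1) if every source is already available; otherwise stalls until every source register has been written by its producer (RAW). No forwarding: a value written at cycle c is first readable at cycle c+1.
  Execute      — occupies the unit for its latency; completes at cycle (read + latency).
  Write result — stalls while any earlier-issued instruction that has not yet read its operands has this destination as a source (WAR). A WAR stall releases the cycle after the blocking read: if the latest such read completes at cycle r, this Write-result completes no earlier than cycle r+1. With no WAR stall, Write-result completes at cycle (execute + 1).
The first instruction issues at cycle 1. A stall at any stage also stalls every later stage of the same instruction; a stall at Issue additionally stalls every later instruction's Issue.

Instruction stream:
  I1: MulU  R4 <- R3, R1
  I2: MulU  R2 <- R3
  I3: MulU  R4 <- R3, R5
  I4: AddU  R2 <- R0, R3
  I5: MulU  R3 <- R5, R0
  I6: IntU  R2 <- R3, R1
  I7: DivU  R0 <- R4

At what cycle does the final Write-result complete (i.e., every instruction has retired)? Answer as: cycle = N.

cycle = 30

I1 -> (1, 2, 5, 6)
I2 -> (7, 8, 11, 12)  // struct: MulU busy until I1 writes@6
I3 -> (13, 14, 17, 18)  // struct: MulU busy until I2 writes@12
I4 -> (14, 15, 17, 18)
I5 -> (19, 20, 23, 24)  // struct: MulU busy until I3 writes@18
I6 -> (20, 25, 26, 27)  // RAW R3: wait I5 write@24
I7 -> (21, 22, 29, 30)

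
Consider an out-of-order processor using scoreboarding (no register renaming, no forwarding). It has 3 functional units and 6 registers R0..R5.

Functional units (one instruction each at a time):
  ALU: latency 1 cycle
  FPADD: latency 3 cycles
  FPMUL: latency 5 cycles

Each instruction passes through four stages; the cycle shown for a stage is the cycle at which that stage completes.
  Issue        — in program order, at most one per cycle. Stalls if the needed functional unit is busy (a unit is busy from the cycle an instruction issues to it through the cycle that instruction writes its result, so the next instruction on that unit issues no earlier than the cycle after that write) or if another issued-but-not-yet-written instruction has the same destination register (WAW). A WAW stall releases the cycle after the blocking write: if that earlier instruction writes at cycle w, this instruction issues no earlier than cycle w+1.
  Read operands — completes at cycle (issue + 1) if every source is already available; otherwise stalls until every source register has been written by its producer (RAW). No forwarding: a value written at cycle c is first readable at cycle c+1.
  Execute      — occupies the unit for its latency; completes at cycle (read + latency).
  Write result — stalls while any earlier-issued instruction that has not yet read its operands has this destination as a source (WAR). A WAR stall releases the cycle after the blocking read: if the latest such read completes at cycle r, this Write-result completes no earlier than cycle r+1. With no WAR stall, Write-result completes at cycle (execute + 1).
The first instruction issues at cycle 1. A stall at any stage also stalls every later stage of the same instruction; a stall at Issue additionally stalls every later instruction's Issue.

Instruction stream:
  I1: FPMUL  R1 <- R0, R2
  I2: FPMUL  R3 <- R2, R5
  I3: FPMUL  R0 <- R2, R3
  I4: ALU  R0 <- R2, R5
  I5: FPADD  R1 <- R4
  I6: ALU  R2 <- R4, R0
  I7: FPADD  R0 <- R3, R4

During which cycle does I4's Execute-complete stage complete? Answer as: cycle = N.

cycle = 27

cycle 1: I1 issues→FPMUL
cycle 2: I1 reads
cycle 7: I1 exec-done
cycle 8: I1 writes R1
cycle 9: I2 issues→FPMUL
cycle 10: I2 reads
cycle 15: I2 exec-done
cycle 16: I2 writes R3
cycle 17: I3 issues→FPMUL
cycle 18: I3 reads
cycle 23: I3 exec-done
cycle 24: I3 writes R0
cycle 25: I4 issues→ALU
cycle 26: I4 reads · I5 issues→FPADD
cycle 27: I4 exec-done · I5 reads
cycle 28: I4 writes R0
cycle 29: I6 issues→ALU
cycle 30: I5 exec-done · I6 reads
cycle 31: I5 writes R1 · I6 exec-done
cycle 32: I6 writes R2 · I7 issues→FPADD
cycle 33: I7 reads
cycle 36: I7 exec-done
cycle 37: I7 writes R0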